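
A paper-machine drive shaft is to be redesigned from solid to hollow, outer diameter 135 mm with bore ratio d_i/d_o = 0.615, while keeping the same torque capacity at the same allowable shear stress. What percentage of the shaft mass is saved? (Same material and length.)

31.1 %

Equal τ_max and T ⇒ the solid shaft needs d_s³ = d_o³(1−k⁴), so d_s = 135·(1−0.615⁴)^(1/3) = 128.2 mm.
Area ratio A_h/A_s = d_o²(1−k²)/d_s² = (1−k²)/(1−k⁴)^(2/3) = 0.6892.
Mass saving = 1 − 0.6892 = 31.1 %.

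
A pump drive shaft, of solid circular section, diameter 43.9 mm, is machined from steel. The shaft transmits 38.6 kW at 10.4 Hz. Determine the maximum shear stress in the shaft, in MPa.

ω = 2π·10.4 = 65.35 rad/s, so T = P/ω = 38.6×10³ / 65.35 = 590.7 N·m.
J = πd⁴/32 = π(0.0439)⁴/32 = 3.646×10^-7 m⁴.
τ_max = T·r/J = 590.7 × 0.0220 / 3.646×10^-7 = 3.556×10^7 Pa.

35.6 MPa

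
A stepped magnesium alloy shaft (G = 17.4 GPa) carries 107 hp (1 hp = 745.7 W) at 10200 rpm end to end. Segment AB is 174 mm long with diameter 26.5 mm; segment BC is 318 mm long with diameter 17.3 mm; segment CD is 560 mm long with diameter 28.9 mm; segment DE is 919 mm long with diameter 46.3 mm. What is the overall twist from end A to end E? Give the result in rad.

0.215 rad

ω = 2π·10200/60 = 1068 rad/s, so T = P/ω = 107×745.7 / 1068 = 74.70 N·m.
J_AB = π(0.0265)⁴/32 = 4.84×10^-8 m⁴; J_BC = π(0.0173)⁴/32 = 8.79×10^-9 m⁴; J_CD = π(0.0289)⁴/32 = 6.85×10^-8 m⁴; J_DE = π(0.0463)⁴/32 = 4.51×10^-7 m⁴.
θ = (T/G)·Σ L_i/J_i = (74.70/17.4×10⁹)·(0.174/4.84×10^-8 + 0.318/8.79×10^-9 + 0.560/6.85×10^-8 + 0.919/4.51×10^-7) = 0.2145 rad.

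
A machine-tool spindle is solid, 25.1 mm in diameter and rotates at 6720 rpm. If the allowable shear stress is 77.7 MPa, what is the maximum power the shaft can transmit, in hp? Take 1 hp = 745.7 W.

J = πd⁴/32 = π(0.0251)⁴/32 = 3.897×10^-8 m⁴.
T_max = τ_allow·J/r = 7.77×10^7 × 3.897×10^-8 / 0.0126 = 241.3 N·m.
ω = 2π·6720/60 = 703.7 rad/s, so P_max = T_max·ω = 1.698×10^5 W.

228 hp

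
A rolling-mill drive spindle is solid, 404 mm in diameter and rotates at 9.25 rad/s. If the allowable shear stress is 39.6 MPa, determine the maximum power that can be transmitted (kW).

4740 kW

J = πd⁴/32 = π(0.404)⁴/32 = 2.615×10^-3 m⁴.
T_max = τ_allow·J/r = 3.96×10^7 × 2.615×10^-3 / 0.202 = 512700 N·m.
ω = 9.25 rad/s, so P_max = T_max·ω = 4.743×10^6 W.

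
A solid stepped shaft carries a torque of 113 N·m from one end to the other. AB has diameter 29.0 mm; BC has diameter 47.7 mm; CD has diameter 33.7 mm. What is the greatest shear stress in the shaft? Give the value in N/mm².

23.6 N/mm²

Under the same torque, τ_max = 16T/(πd³) is largest where d is smallest — segment AB (d = 29.0 mm).
τ_max = 16·113.0/(π·(0.0290)³) = 2.360×10^7 Pa.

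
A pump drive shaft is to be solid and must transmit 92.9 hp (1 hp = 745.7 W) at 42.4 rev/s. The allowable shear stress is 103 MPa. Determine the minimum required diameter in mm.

ω = 2π·42.4 = 266.4 rad/s, so T = P/ω = 92.9×745.7 / 266.4 = 260.0 N·m.
For a solid shaft τ_max = 16T/(πd³), so d = (16T/(π τ_allow))^(1/3) = (16·260.0/(π·1.03×10^8))^(1/3) = 0.02343 m.

23.4 mm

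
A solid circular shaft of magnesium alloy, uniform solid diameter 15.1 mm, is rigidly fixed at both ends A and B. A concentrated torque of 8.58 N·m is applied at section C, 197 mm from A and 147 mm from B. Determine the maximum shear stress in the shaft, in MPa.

7.27 MPa

With uniform GJ and both ends fixed, compatibility θ_AC = θ_CB gives T_A·a = T_B·b, together with T_A + T_B = T₀.
T_A = T₀·b/(a+b) = 8.580·147/344.0 = 3.666 N·m; T_B = 4.914 N·m.
τ in each portion: τ_AC = 5.42×10^6 Pa, τ_CB = 7.27×10^6 Pa; maximum is in CB.
τ_max = T_CB·r/J = 4.914·0.00755/5.10×10^-9 = 7.268×10^6 Pa.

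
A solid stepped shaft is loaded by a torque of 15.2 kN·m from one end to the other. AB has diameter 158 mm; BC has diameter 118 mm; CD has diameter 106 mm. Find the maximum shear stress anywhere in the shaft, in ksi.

Under the same torque, τ_max = 16T/(πd³) is largest where d is smallest — segment CD (d = 106 mm).
τ_max = 16·15200/(π·(0.106)³) = 6.500×10^7 Pa.

9.43 ksi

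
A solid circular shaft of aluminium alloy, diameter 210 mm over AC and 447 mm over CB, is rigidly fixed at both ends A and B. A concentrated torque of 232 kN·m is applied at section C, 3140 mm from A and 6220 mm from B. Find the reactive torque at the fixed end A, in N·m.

Compatibility: T_A·a/J_AC = T_B·b/J_CB with T_A + T_B = T₀.
J_AC = 1.91×10^-4 m⁴, J_CB = 3.92×10^-3 m⁴, so T_A = T₀·(J_AC/a)/((J_AC/a)+(J_CB/b)) = 20420 N·m, T_B = 211600 N·m.

20400 N·m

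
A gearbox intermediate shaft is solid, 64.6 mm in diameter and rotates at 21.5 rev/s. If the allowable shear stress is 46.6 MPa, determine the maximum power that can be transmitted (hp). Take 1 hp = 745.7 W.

J = πd⁴/32 = π(0.0646)⁴/32 = 1.710×10^-6 m⁴.
T_max = τ_allow·J/r = 4.66×10^7 × 1.710×10^-6 / 0.0323 = 2467 N·m.
ω = 2π·21.5 = 135.1 rad/s, so P_max = T_max·ω = 3.332×10^5 W.

447 hp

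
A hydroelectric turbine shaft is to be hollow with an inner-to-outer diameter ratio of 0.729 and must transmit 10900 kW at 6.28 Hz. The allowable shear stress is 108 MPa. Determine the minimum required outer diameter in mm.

ω = 2π·6.28 = 39.46 rad/s, so T = P/ω = 10900×10³ / 39.46 = 276200 N·m.
For a hollow shaft with d_i/d_o = 0.729: τ_max = 16T/(π d_o³ (1−k⁴)), so d_o = [16T/(π τ_allow (1−k⁴))]^(1/3) = [16·276200/(π·1.08×10^8·0.7176)]^(1/3) = 0.2628 m.

263 mm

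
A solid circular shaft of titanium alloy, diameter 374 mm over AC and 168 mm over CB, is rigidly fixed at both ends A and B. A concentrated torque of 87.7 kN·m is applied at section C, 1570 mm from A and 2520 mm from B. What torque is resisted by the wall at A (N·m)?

Compatibility: T_A·a/J_AC = T_B·b/J_CB with T_A + T_B = T₀.
J_AC = 1.92×10^-3 m⁴, J_CB = 7.82×10^-5 m⁴, so T_A = T₀·(J_AC/a)/((J_AC/a)+(J_CB/b)) = 85530 N·m, T_B = 2170 N·m.

85500 N·m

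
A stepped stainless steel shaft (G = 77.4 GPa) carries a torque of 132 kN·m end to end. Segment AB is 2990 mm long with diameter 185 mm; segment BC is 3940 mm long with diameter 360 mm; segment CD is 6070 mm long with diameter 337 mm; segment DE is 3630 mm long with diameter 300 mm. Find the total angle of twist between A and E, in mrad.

64.4 mrad

J_AB = π(0.185)⁴/32 = 1.15×10^-4 m⁴; J_BC = π(0.360)⁴/32 = 1.65×10^-3 m⁴; J_CD = π(0.337)⁴/32 = 1.27×10^-3 m⁴; J_DE = π(0.300)⁴/32 = 7.95×10^-4 m⁴.
θ = (T/G)·Σ L_i/J_i = (132000/77.4×10⁹)·(2.99/1.15×10^-4 + 3.94/1.65×10^-3 + 6.07/1.27×10^-3 + 3.63/7.95×10^-4) = 0.06438 rad.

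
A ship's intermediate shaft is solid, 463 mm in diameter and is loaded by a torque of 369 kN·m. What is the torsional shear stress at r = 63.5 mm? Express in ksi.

0.753 ksi

J = πd⁴/32 = π(0.463)⁴/32 = 4.512×10^-3 m⁴.
Shear stress varies linearly with radius: τ = T·r/J = 369000 × 0.0635 / 4.512×10^-3 = 5.194×10^6 Pa.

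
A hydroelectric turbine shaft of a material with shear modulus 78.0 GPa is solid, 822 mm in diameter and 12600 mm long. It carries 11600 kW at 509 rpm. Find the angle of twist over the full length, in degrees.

ω = 2π·509/60 = 53.30 rad/s, so T = P/ω = 11600×10³ / 53.30 = 217600 N·m.
J = πd⁴/32 = π(0.822)⁴/32 = 0.04482 m⁴.
θ = T·L/(G·J) = 217600 × 12.6 / (78.0×10⁹ × 0.04482) = 7.843×10^-4 rad.

0.0449°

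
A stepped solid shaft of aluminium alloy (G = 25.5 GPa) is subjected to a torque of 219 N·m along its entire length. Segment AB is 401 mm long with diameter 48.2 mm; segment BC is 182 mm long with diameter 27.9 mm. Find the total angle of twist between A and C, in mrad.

J_AB = π(0.0482)⁴/32 = 5.30×10^-7 m⁴; J_BC = π(0.0279)⁴/32 = 5.95×10^-8 m⁴.
θ = (T/G)·Σ L_i/J_i = (219.0/25.5×10⁹)·(0.401/5.30×10^-7 + 0.182/5.95×10^-8) = 0.03278 rad.

32.8 mrad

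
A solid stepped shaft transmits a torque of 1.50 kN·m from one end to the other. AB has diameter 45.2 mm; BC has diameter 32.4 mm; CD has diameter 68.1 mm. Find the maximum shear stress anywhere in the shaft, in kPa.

225000 kPa

Under the same torque, τ_max = 16T/(πd³) is largest where d is smallest — segment BC (d = 32.4 mm).
τ_max = 16·1500/(π·(0.0324)³) = 2.246×10^8 Pa.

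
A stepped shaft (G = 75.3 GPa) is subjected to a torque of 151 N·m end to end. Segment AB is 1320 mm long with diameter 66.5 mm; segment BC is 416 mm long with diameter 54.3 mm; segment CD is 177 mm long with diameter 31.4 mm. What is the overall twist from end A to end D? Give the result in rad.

0.00608 rad

J_AB = π(0.0665)⁴/32 = 1.92×10^-6 m⁴; J_BC = π(0.0543)⁴/32 = 8.53×10^-7 m⁴; J_CD = π(0.0314)⁴/32 = 9.54×10^-8 m⁴.
θ = (T/G)·Σ L_i/J_i = (151.0/75.3×10⁹)·(1.32/1.92×10^-6 + 0.416/8.53×10^-7 + 0.177/9.54×10^-8) = 6.075×10^-3 rad.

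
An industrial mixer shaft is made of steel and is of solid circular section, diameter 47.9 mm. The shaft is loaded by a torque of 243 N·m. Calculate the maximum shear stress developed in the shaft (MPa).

11.3 MPa

J = πd⁴/32 = π(0.0479)⁴/32 = 5.168×10^-7 m⁴.
τ_max = T·r/J = 243.0 × 0.0239 / 5.168×10^-7 = 1.126×10^7 Pa.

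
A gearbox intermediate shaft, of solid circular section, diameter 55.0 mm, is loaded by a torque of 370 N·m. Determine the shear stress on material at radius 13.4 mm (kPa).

5520 kPa

J = πd⁴/32 = π(0.0550)⁴/32 = 8.984×10^-7 m⁴.
Shear stress varies linearly with radius: τ = T·r/J = 370.0 × 0.0134 / 8.984×10^-7 = 5.519×10^6 Pa.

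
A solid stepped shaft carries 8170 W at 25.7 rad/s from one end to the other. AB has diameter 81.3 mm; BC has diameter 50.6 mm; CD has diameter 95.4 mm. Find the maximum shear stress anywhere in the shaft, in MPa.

12.5 MPa

ω = 25.7 rad/s, so T = P/ω = 8170 / 25.70 = 317.9 N·m.
Under the same torque, τ_max = 16T/(πd³) is largest where d is smallest — segment BC (d = 50.6 mm).
τ_max = 16·317.9/(π·(0.0506)³) = 1.250×10^7 Pa.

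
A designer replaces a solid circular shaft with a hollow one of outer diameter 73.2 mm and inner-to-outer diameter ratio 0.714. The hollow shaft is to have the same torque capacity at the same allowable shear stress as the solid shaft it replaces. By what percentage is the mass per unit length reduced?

40.1 %

Equal τ_max and T ⇒ the solid shaft needs d_s³ = d_o³(1−k⁴), so d_s = 73.2·(1−0.714⁴)^(1/3) = 66.21 mm.
Area ratio A_h/A_s = d_o²(1−k²)/d_s² = (1−k²)/(1−k⁴)^(2/3) = 0.5991.
Mass saving = 1 − 0.5991 = 40.1 %.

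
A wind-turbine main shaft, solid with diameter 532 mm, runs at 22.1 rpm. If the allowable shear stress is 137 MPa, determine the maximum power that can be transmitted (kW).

J = πd⁴/32 = π(0.532)⁴/32 = 7.864×10^-3 m⁴.
T_max = τ_allow·J/r = 1.37×10^8 × 7.864×10^-3 / 0.266 = 4.050e6 N·m.
ω = 2π·22.1/60 = 2.314 rad/s, so P_max = T_max·ω = 9.374×10^6 W.

9370 kW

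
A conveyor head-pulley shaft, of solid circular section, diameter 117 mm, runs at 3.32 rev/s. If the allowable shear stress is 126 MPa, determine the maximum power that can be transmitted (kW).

J = πd⁴/32 = π(0.117)⁴/32 = 1.840×10^-5 m⁴.
T_max = τ_allow·J/r = 1.26×10^8 × 1.840×10^-5 / 0.0585 = 39620 N·m.
ω = 2π·3.32 = 20.86 rad/s, so P_max = T_max·ω = 8.266×10^5 W.

827 kW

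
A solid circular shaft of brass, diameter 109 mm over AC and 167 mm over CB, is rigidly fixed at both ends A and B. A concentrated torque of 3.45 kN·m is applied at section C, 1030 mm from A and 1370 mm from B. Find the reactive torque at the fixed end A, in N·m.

671 N·m

Compatibility: T_A·a/J_AC = T_B·b/J_CB with T_A + T_B = T₀.
J_AC = 1.39×10^-5 m⁴, J_CB = 7.64×10^-5 m⁴, so T_A = T₀·(J_AC/a)/((J_AC/a)+(J_CB/b)) = 670.9 N·m, T_B = 2779 N·m.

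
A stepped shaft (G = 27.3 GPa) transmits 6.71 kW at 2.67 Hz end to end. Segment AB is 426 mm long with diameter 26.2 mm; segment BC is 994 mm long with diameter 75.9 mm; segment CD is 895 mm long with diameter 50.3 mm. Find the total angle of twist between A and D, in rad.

0.160 rad

ω = 2π·2.67 = 16.78 rad/s, so T = P/ω = 6.71×10³ / 16.78 = 400.0 N·m.
J_AB = π(0.0262)⁴/32 = 4.63×10^-8 m⁴; J_BC = π(0.0759)⁴/32 = 3.26×10^-6 m⁴; J_CD = π(0.0503)⁴/32 = 6.28×10^-7 m⁴.
θ = (T/G)·Σ L_i/J_i = (400.0/27.3×10⁹)·(0.426/4.63×10^-8 + 0.994/3.26×10^-6 + 0.895/6.28×10^-7) = 0.1603 rad.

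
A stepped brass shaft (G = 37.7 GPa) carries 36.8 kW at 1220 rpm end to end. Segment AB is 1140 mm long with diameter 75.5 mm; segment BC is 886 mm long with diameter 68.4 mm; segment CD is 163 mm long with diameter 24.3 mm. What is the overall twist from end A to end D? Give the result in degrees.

ω = 2π·1220/60 = 127.8 rad/s, so T = P/ω = 36.8×10³ / 127.8 = 288.0 N·m.
J_AB = π(0.0755)⁴/32 = 3.19×10^-6 m⁴; J_BC = π(0.0684)⁴/32 = 2.15×10^-6 m⁴; J_CD = π(0.0243)⁴/32 = 3.42×10^-8 m⁴.
θ = (T/G)·Σ L_i/J_i = (288.0/37.7×10⁹)·(1.14/3.19×10^-6 + 0.886/2.15×10^-6 + 0.163/3.42×10^-8) = 0.04226 rad.

2.42°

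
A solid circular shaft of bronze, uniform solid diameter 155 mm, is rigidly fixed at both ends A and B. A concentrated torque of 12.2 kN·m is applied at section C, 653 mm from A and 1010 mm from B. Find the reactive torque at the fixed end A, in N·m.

With uniform GJ and both ends fixed, compatibility θ_AC = θ_CB gives T_A·a = T_B·b, together with T_A + T_B = T₀.
T_A = T₀·b/(a+b) = 12200·1010/1663 = 7410 N·m; T_B = 4790 N·m.

7410 N·m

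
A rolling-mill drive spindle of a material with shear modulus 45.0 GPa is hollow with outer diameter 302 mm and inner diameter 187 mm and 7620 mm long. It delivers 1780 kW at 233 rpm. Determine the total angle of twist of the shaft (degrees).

1.02°

ω = 2π·233/60 = 24.40 rad/s, so T = P/ω = 1780×10³ / 24.40 = 72950 N·m.
J = π(d_o⁴ − d_i⁴)/32 = π(0.302⁴ − 0.187⁴)/32 = 6.966×10^-4 m⁴.
θ = T·L/(G·J) = 72950 × 7.62 / (45.0×10⁹ × 6.966×10^-4) = 0.01773 rad.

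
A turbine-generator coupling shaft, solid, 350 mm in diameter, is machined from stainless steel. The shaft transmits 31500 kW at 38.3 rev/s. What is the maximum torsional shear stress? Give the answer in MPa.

15.5 MPa

ω = 2π·38.3 = 240.6 rad/s, so T = P/ω = 31500×10³ / 240.6 = 130900 N·m.
J = πd⁴/32 = π(0.350)⁴/32 = 1.473×10^-3 m⁴.
τ_max = T·r/J = 130900 × 0.175 / 1.473×10^-3 = 1.555×10^7 Pa.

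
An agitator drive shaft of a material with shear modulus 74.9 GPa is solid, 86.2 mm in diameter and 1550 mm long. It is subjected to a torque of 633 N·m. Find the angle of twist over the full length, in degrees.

J = πd⁴/32 = π(0.0862)⁴/32 = 5.420×10^-6 m⁴.
θ = T·L/(G·J) = 633.0 × 1.55 / (74.9×10⁹ × 5.420×10^-6) = 2.417×10^-3 rad.

0.138°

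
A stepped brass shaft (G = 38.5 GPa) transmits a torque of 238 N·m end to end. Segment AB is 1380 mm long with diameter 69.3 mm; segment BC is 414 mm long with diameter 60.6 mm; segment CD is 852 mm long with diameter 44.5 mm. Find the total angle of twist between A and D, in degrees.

1.11°

J_AB = π(0.0693)⁴/32 = 2.26×10^-6 m⁴; J_BC = π(0.0606)⁴/32 = 1.32×10^-6 m⁴; J_CD = π(0.0445)⁴/32 = 3.85×10^-7 m⁴.
θ = (T/G)·Σ L_i/J_i = (238.0/38.5×10⁹)·(1.38/2.26×10^-6 + 0.414/1.32×10^-6 + 0.852/3.85×10^-7) = 0.01938 rad.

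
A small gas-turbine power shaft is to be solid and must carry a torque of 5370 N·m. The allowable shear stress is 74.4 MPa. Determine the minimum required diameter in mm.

71.6 mm

For a solid shaft τ_max = 16T/(πd³), so d = (16T/(π τ_allow))^(1/3) = (16·5370/(π·7.44×10^7))^(1/3) = 0.07163 m.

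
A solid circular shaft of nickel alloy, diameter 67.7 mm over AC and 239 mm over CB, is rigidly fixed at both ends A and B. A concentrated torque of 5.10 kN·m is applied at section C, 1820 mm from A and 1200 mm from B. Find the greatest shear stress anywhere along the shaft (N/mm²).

1.89 N/mm²

Compatibility: T_A·a/J_AC = T_B·b/J_CB with T_A + T_B = T₀.
J_AC = 2.06×10^-6 m⁴, J_CB = 3.20×10^-4 m⁴, so T_A = T₀·(J_AC/a)/((J_AC/a)+(J_CB/b)) = 21.56 N·m, T_B = 5078 N·m.
τ in each portion: τ_AC = 3.54×10^5 Pa, τ_CB = 1.89×10^6 Pa; maximum is in CB.
τ_max = T_CB·r/J = 5078·0.119/3.20×10^-4 = 1.895×10^6 Pa.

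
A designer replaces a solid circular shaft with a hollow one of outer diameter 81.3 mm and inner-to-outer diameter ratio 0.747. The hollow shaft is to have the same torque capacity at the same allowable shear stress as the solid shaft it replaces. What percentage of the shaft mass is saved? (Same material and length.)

Equal τ_max and T ⇒ the solid shaft needs d_s³ = d_o³(1−k⁴), so d_s = 81.3·(1−0.747⁴)^(1/3) = 71.79 mm.
Area ratio A_h/A_s = d_o²(1−k²)/d_s² = (1−k²)/(1−k⁴)^(2/3) = 0.5668.
Mass saving = 1 − 0.5668 = 43.3 %.

43.3 %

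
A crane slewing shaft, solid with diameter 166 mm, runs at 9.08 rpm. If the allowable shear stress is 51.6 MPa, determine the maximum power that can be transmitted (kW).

J = πd⁴/32 = π(0.166)⁴/32 = 7.455×10^-5 m⁴.
T_max = τ_allow·J/r = 5.16×10^7 × 7.455×10^-5 / 0.0830 = 46350 N·m.
ω = 2π·9.08/60 = 0.9509 rad/s, so P_max = T_max·ω = 4.407×10^4 W.

44.1 kW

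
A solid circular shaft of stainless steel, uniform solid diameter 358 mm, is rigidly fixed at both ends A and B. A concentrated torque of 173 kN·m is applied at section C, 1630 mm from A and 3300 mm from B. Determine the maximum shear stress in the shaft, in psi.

1860 psi

With uniform GJ and both ends fixed, compatibility θ_AC = θ_CB gives T_A·a = T_B·b, together with T_A + T_B = T₀.
T_A = T₀·b/(a+b) = 173000·3300/4930 = 115800 N·m; T_B = 57200 N·m.
τ in each portion: τ_AC = 1.29×10^7 Pa, τ_CB = 6.35×10^6 Pa; maximum is in AC.
τ_max = T_AC·r/J = 115800·0.179/1.61×10^-3 = 1.285×10^7 Pa.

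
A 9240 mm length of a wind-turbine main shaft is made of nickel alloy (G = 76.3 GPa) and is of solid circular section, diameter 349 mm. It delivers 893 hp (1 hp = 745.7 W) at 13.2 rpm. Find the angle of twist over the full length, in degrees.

2.29°

ω = 2π·13.2/60 = 1.382 rad/s, so T = P/ω = 893×745.7 / 1.382 = 481700 N·m.
J = πd⁴/32 = π(0.349)⁴/32 = 1.456×10^-3 m⁴.
θ = T·L/(G·J) = 481700 × 9.24 / (76.3×10⁹ × 1.456×10^-3) = 0.04006 rad.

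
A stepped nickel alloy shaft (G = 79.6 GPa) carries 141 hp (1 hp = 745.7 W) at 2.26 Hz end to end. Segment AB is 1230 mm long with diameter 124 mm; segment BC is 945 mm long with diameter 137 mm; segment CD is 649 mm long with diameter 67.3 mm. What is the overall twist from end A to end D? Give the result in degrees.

2.15°

ω = 2π·2.26 = 14.20 rad/s, so T = P/ω = 141×745.7 / 14.20 = 7404 N·m.
J_AB = π(0.124)⁴/32 = 2.32×10^-5 m⁴; J_BC = π(0.137)⁴/32 = 3.46×10^-5 m⁴; J_CD = π(0.0673)⁴/32 = 2.01×10^-6 m⁴.
θ = (T/G)·Σ L_i/J_i = (7404/79.6×10⁹)·(1.23/2.32×10^-5 + 0.945/3.46×10^-5 + 0.649/2.01×10^-6) = 0.03745 rad.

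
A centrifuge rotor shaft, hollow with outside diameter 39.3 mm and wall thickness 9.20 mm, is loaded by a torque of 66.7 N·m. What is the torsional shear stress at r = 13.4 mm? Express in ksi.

J = π(d_o⁴ − d_i⁴)/32 = π(0.0393⁴ − 0.0209⁴)/32 = 2.155×10^-7 m⁴.
Shear stress varies linearly with radius: τ = T·r/J = 66.70 × 0.0134 / 2.155×10^-7 = 4.148×10^6 Pa.

0.602 ksi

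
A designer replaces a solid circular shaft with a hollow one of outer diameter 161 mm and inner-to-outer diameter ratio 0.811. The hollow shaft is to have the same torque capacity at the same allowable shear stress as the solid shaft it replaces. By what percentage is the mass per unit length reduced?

50.1 %

Equal τ_max and T ⇒ the solid shaft needs d_s³ = d_o³(1−k⁴), so d_s = 161·(1−0.811⁴)^(1/3) = 133.3 mm.
Area ratio A_h/A_s = d_o²(1−k²)/d_s² = (1−k²)/(1−k⁴)^(2/3) = 0.4994.
Mass saving = 1 − 0.4994 = 50.1 %.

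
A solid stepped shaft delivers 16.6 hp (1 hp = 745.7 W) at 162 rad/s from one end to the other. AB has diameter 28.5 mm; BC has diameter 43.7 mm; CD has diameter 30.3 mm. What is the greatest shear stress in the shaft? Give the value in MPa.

16.8 MPa

ω = 162 rad/s, so T = P/ω = 16.6×745.7 / 162.0 = 76.41 N·m.
Under the same torque, τ_max = 16T/(πd³) is largest where d is smallest — segment AB (d = 28.5 mm).
τ_max = 16·76.41/(π·(0.0285)³) = 1.681×10^7 Pa.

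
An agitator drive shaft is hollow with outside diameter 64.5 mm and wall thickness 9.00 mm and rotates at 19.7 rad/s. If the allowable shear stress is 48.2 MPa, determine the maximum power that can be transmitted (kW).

J = π(d_o⁴ − d_i⁴)/32 = π(0.0645⁴ − 0.0465⁴)/32 = 1.240×10^-6 m⁴.
T_max = τ_allow·J/r = 4.82×10^7 × 1.240×10^-6 / 0.0323 = 1854 N·m.
ω = 19.7 rad/s, so P_max = T_max·ω = 3.651×10^4 W.

36.5 kW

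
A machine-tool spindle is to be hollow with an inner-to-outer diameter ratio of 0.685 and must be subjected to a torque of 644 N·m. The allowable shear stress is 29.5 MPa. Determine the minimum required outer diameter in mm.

52.2 mm

For a hollow shaft with d_i/d_o = 0.685: τ_max = 16T/(π d_o³ (1−k⁴)), so d_o = [16T/(π τ_allow (1−k⁴))]^(1/3) = [16·644.0/(π·2.95×10^7·0.7798)]^(1/3) = 0.05224 m.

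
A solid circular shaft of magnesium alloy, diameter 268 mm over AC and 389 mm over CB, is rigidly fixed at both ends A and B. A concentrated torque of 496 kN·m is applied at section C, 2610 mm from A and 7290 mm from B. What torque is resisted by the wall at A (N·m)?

Compatibility: T_A·a/J_AC = T_B·b/J_CB with T_A + T_B = T₀.
J_AC = 5.06×10^-4 m⁴, J_CB = 2.25×10^-3 m⁴, so T_A = T₀·(J_AC/a)/((J_AC/a)+(J_CB/b)) = 191600 N·m, T_B = 304400 N·m.

192000 N·m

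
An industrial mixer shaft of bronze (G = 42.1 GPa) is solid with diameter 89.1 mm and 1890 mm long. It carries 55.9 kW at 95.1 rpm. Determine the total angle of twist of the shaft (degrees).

ω = 2π·95.1/60 = 9.959 rad/s, so T = P/ω = 55.9×10³ / 9.959 = 5613 N·m.
J = πd⁴/32 = π(0.0891)⁴/32 = 6.187×10^-6 m⁴.
θ = T·L/(G·J) = 5613 × 1.89 / (42.1×10⁹ × 6.187×10^-6) = 0.04073 rad.

2.33°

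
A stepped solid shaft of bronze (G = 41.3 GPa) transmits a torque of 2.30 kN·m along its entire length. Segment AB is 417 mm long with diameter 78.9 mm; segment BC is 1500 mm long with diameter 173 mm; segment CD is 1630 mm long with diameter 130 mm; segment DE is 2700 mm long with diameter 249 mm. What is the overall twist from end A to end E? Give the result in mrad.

10.7 mrad

J_AB = π(0.0789)⁴/32 = 3.80×10^-6 m⁴; J_BC = π(0.173)⁴/32 = 8.79×10^-5 m⁴; J_CD = π(0.130)⁴/32 = 2.80×10^-5 m⁴; J_DE = π(0.249)⁴/32 = 3.77×10^-4 m⁴.
θ = (T/G)·Σ L_i/J_i = (2300/41.3×10⁹)·(0.417/3.80×10^-6 + 1.50/8.79×10^-5 + 1.63/2.80×10^-5 + 2.70/3.77×10^-4) = 0.01069 rad.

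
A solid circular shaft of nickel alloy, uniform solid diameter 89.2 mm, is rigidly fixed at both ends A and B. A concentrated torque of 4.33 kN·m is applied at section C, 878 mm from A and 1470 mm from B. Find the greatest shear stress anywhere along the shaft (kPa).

With uniform GJ and both ends fixed, compatibility θ_AC = θ_CB gives T_A·a = T_B·b, together with T_A + T_B = T₀.
T_A = T₀·b/(a+b) = 4330·1470/2348 = 2711 N·m; T_B = 1619 N·m.
τ in each portion: τ_AC = 1.95×10^7 Pa, τ_CB = 1.16×10^7 Pa; maximum is in AC.
τ_max = T_AC·r/J = 2711·0.0446/6.22×10^-6 = 1.945×10^7 Pa.

19500 kPa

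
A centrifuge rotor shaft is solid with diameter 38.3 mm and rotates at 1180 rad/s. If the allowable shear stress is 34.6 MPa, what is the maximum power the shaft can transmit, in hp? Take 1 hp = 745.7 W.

J = πd⁴/32 = π(0.0383)⁴/32 = 2.112×10^-7 m⁴.
T_max = τ_allow·J/r = 3.46×10^7 × 2.112×10^-7 / 0.0191 = 381.7 N·m.
ω = 1180 rad/s, so P_max = T_max·ω = 4.504×10^5 W.

604 hp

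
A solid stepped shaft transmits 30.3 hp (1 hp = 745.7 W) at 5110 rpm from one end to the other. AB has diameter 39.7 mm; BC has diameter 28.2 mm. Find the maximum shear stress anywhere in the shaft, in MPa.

ω = 2π·5110/60 = 535.1 rad/s, so T = P/ω = 30.3×745.7 / 535.1 = 42.22 N·m.
Under the same torque, τ_max = 16T/(πd³) is largest where d is smallest — segment BC (d = 28.2 mm).
τ_max = 16·42.22/(π·(0.0282)³) = 9.589×10^6 Pa.

9.59 MPa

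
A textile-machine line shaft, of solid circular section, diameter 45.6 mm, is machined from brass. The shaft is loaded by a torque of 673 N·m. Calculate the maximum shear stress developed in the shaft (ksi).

5.24 ksi

J = πd⁴/32 = π(0.0456)⁴/32 = 4.245×10^-7 m⁴.
τ_max = T·r/J = 673.0 × 0.0228 / 4.245×10^-7 = 3.615×10^7 Pa.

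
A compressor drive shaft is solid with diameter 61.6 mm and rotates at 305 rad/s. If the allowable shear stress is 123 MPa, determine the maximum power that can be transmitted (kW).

J = πd⁴/32 = π(0.0616)⁴/32 = 1.414×10^-6 m⁴.
T_max = τ_allow·J/r = 1.23×10^8 × 1.414×10^-6 / 0.0308 = 5645 N·m.
ω = 305 rad/s, so P_max = T_max·ω = 1.722×10^6 W.

1720 kW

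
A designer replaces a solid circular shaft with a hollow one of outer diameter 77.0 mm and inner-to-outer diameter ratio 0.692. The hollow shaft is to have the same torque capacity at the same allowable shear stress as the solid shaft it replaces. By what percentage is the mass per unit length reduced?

Equal τ_max and T ⇒ the solid shaft needs d_s³ = d_o³(1−k⁴), so d_s = 77.0·(1−0.692⁴)^(1/3) = 70.60 mm.
Area ratio A_h/A_s = d_o²(1−k²)/d_s² = (1−k²)/(1−k⁴)^(2/3) = 0.6200.
Mass saving = 1 − 0.6200 = 38.0 %.

38.0 %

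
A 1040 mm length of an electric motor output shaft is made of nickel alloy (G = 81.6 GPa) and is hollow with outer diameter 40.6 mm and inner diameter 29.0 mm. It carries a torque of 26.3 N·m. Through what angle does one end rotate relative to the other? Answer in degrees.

J = π(d_o⁴ − d_i⁴)/32 = π(0.0406⁴ − 0.0290⁴)/32 = 1.973×10^-7 m⁴.
θ = T·L/(G·J) = 26.30 × 1.04 / (81.6×10⁹ × 1.973×10^-7) = 1.699×10^-3 rad.

0.0973°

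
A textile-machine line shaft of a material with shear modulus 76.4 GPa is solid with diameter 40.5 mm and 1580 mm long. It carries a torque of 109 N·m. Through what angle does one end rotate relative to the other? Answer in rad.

J = πd⁴/32 = π(0.0405)⁴/32 = 2.641×10^-7 m⁴.
θ = T·L/(G·J) = 109.0 × 1.58 / (76.4×10⁹ × 2.641×10^-7) = 8.534×10^-3 rad.

0.00853 rad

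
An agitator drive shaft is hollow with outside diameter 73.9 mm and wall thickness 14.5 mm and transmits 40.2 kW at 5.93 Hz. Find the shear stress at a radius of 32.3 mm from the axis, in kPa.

13800 kPa

ω = 2π·5.93 = 37.26 rad/s, so T = P/ω = 40.2×10³ / 37.26 = 1079 N·m.
J = π(d_o⁴ − d_i⁴)/32 = π(0.0739⁴ − 0.0449⁴)/32 = 2.529×10^-6 m⁴.
Shear stress varies linearly with radius: τ = T·r/J = 1079 × 0.0323 / 2.529×10^-6 = 1.378×10^7 Pa.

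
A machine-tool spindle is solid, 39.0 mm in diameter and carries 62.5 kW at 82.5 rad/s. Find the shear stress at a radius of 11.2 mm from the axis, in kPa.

37400 kPa

ω = 82.5 rad/s, so T = P/ω = 62.5×10³ / 82.50 = 757.6 N·m.
J = πd⁴/32 = π(0.0390)⁴/32 = 2.271×10^-7 m⁴.
Shear stress varies linearly with radius: τ = T·r/J = 757.6 × 0.0112 / 2.271×10^-7 = 3.736×10^7 Pa.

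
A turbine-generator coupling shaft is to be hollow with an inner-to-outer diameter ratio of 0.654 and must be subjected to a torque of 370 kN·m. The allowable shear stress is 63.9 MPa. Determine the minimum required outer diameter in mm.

330 mm

For a hollow shaft with d_i/d_o = 0.654: τ_max = 16T/(π d_o³ (1−k⁴)), so d_o = [16T/(π τ_allow (1−k⁴))]^(1/3) = [16·370000/(π·6.39×10^7·0.8171)]^(1/3) = 0.3305 m.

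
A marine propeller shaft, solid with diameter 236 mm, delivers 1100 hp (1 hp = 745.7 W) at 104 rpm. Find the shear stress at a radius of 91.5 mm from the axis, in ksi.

3.28 ksi

ω = 2π·104/60 = 10.89 rad/s, so T = P/ω = 1100×745.7 / 10.89 = 75320 N·m.
J = πd⁴/32 = π(0.236)⁴/32 = 3.045×10^-4 m⁴.
Shear stress varies linearly with radius: τ = T·r/J = 75320 × 0.0915 / 3.045×10^-4 = 2.263×10^7 Pa.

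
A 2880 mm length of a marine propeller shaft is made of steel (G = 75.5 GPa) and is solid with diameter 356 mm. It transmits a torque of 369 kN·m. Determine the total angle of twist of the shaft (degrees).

J = πd⁴/32 = π(0.356)⁴/32 = 1.577×10^-3 m⁴.
θ = T·L/(G·J) = 369000 × 2.88 / (75.5×10⁹ × 1.577×10^-3) = 8.926×10^-3 rad.

0.511°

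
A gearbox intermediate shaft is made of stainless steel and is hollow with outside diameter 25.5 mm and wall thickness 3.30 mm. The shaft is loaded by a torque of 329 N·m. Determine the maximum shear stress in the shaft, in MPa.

J = π(d_o⁴ − d_i⁴)/32 = π(0.0255⁴ − 0.0189⁴)/32 = 2.898×10^-8 m⁴.
τ_max = T·r/J = 329.0 × 0.0127 / 2.898×10^-8 = 1.447×10^8 Pa.

145 MPa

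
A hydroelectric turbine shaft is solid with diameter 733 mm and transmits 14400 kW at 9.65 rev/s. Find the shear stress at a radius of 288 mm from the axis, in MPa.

2.41 MPa

ω = 2π·9.65 = 60.63 rad/s, so T = P/ω = 14400×10³ / 60.63 = 237500 N·m.
J = πd⁴/32 = π(0.733)⁴/32 = 0.02834 m⁴.
Shear stress varies linearly with radius: τ = T·r/J = 237500 × 0.288 / 0.02834 = 2.413×10^6 Pa.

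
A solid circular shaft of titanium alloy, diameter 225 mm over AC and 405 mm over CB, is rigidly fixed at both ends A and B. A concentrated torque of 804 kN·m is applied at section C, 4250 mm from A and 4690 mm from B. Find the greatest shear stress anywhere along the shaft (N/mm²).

55.8 N/mm²

Compatibility: T_A·a/J_AC = T_B·b/J_CB with T_A + T_B = T₀.
J_AC = 2.52×10^-4 m⁴, J_CB = 2.64×10^-3 m⁴, so T_A = T₀·(J_AC/a)/((J_AC/a)+(J_CB/b)) = 76480 N·m, T_B = 727500 N·m.
τ in each portion: τ_AC = 3.42×10^7 Pa, τ_CB = 5.58×10^7 Pa; maximum is in CB.
τ_max = T_CB·r/J = 727500·0.203/2.64×10^-3 = 5.578×10^7 Pa.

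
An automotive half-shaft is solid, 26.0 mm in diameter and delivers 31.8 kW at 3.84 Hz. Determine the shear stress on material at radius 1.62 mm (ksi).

ω = 2π·3.84 = 24.13 rad/s, so T = P/ω = 31.8×10³ / 24.13 = 1318 N·m.
J = πd⁴/32 = π(0.0260)⁴/32 = 4.486×10^-8 m⁴.
Shear stress varies linearly with radius: τ = T·r/J = 1318 × 0.00162 / 4.486×10^-8 = 4.759×10^7 Pa.

6.90 ksi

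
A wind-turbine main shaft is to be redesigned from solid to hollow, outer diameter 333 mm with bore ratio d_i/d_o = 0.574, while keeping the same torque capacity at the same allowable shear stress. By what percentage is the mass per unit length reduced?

27.6 %

Equal τ_max and T ⇒ the solid shaft needs d_s³ = d_o³(1−k⁴), so d_s = 333·(1−0.574⁴)^(1/3) = 320.5 mm.
Area ratio A_h/A_s = d_o²(1−k²)/d_s² = (1−k²)/(1−k⁴)^(2/3) = 0.7239.
Mass saving = 1 − 0.7239 = 27.6 %.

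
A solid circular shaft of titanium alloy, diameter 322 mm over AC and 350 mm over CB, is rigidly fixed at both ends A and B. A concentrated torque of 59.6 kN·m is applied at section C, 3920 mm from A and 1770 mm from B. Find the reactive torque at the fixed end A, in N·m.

14600 N·m

Compatibility: T_A·a/J_AC = T_B·b/J_CB with T_A + T_B = T₀.
J_AC = 1.06×10^-3 m⁴, J_CB = 1.47×10^-3 m⁴, so T_A = T₀·(J_AC/a)/((J_AC/a)+(J_CB/b)) = 14570 N·m, T_B = 45030 N·m.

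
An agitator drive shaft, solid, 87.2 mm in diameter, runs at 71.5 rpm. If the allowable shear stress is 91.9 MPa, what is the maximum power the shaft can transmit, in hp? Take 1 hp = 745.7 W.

J = πd⁴/32 = π(0.0872)⁴/32 = 5.676×10^-6 m⁴.
T_max = τ_allow·J/r = 9.19×10^7 × 5.676×10^-6 / 0.0436 = 11960 N·m.
ω = 2π·71.5/60 = 7.487 rad/s, so P_max = T_max·ω = 8.958×10^4 W.

120 hp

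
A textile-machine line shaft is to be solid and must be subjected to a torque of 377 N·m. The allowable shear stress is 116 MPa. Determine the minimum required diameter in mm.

25.5 mm

For a solid shaft τ_max = 16T/(πd³), so d = (16T/(π τ_allow))^(1/3) = (16·377.0/(π·1.16×10^8))^(1/3) = 0.02548 m.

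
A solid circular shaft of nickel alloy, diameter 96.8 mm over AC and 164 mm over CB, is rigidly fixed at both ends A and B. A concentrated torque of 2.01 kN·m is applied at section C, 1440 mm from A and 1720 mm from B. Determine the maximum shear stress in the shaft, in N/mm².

2.03 N/mm²

Compatibility: T_A·a/J_AC = T_B·b/J_CB with T_A + T_B = T₀.
J_AC = 8.62×10^-6 m⁴, J_CB = 7.10×10^-5 m⁴, so T_A = T₀·(J_AC/a)/((J_AC/a)+(J_CB/b)) = 254.5 N·m, T_B = 1755 N·m.
τ in each portion: τ_AC = 1.43×10^6 Pa, τ_CB = 2.03×10^6 Pa; maximum is in CB.
τ_max = T_CB·r/J = 1755·0.0820/7.10×10^-5 = 2.027×10^6 Pa.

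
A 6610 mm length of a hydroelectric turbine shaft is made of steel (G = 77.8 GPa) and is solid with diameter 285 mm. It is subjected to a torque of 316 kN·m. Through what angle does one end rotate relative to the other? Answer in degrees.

J = πd⁴/32 = π(0.285)⁴/32 = 6.477×10^-4 m⁴.
θ = T·L/(G·J) = 316000 × 6.61 / (77.8×10⁹ × 6.477×10^-4) = 0.04145 rad.

2.37°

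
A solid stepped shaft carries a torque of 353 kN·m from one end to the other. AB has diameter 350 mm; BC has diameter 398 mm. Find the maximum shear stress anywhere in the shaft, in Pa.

Under the same torque, τ_max = 16T/(πd³) is largest where d is smallest — segment AB (d = 350 mm).
τ_max = 16·353000/(π·(0.350)³) = 4.193×10^7 Pa.

4.19e7 Pa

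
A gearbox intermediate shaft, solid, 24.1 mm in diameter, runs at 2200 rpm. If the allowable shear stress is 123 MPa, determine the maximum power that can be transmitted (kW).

J = πd⁴/32 = π(0.0241)⁴/32 = 3.312×10^-8 m⁴.
T_max = τ_allow·J/r = 1.23×10^8 × 3.312×10^-8 / 0.0120 = 338.1 N·m.
ω = 2π·2200/60 = 230.4 rad/s, so P_max = T_max·ω = 7.788×10^4 W.

77.9 kW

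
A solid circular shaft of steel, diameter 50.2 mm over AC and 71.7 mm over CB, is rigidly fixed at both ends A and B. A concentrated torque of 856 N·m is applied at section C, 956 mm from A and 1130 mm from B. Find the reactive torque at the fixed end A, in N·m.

189 N·m

Compatibility: T_A·a/J_AC = T_B·b/J_CB with T_A + T_B = T₀.
J_AC = 6.23×10^-7 m⁴, J_CB = 2.59×10^-6 m⁴, so T_A = T₀·(J_AC/a)/((J_AC/a)+(J_CB/b)) = 189.3 N·m, T_B = 666.7 N·m.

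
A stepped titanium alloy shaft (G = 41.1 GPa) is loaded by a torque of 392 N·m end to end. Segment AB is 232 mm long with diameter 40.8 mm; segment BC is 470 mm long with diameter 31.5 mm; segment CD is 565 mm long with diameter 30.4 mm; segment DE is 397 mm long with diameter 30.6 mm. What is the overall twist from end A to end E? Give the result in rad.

0.163 rad

J_AB = π(0.0408)⁴/32 = 2.72×10^-7 m⁴; J_BC = π(0.0315)⁴/32 = 9.67×10^-8 m⁴; J_CD = π(0.0304)⁴/32 = 8.38×10^-8 m⁴; J_DE = π(0.0306)⁴/32 = 8.61×10^-8 m⁴.
θ = (T/G)·Σ L_i/J_i = (392.0/41.1×10⁹)·(0.232/2.72×10^-7 + 0.470/9.67×10^-8 + 0.565/8.38×10^-8 + 0.397/8.61×10^-8) = 0.1628 rad.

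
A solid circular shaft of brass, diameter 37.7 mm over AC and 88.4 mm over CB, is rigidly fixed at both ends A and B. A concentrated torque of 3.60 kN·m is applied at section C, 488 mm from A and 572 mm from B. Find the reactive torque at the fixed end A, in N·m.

134 N·m

Compatibility: T_A·a/J_AC = T_B·b/J_CB with T_A + T_B = T₀.
J_AC = 1.98×10^-7 m⁴, J_CB = 6.00×10^-6 m⁴, so T_A = T₀·(J_AC/a)/((J_AC/a)+(J_CB/b)) = 134.4 N·m, T_B = 3466 N·m.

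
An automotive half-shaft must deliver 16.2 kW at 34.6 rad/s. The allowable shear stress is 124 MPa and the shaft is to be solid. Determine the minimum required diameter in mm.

26.8 mm

ω = 34.6 rad/s, so T = P/ω = 16.2×10³ / 34.60 = 468.2 N·m.
For a solid shaft τ_max = 16T/(πd³), so d = (16T/(π τ_allow))^(1/3) = (16·468.2/(π·1.24×10^8))^(1/3) = 0.02679 m.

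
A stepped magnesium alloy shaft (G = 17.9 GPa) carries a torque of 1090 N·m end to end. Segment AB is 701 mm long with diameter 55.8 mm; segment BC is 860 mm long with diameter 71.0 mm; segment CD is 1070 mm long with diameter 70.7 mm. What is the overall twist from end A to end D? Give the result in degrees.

5.29°

J_AB = π(0.0558)⁴/32 = 9.52×10^-7 m⁴; J_BC = π(0.0710)⁴/32 = 2.49×10^-6 m⁴; J_CD = π(0.0707)⁴/32 = 2.45×10^-6 m⁴.
θ = (T/G)·Σ L_i/J_i = (1090/17.9×10⁹)·(0.701/9.52×10^-7 + 0.860/2.49×10^-6 + 1.07/2.45×10^-6) = 0.09240 rad.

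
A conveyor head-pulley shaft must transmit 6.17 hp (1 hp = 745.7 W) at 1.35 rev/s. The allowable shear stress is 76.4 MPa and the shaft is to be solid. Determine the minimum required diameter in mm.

33.1 mm

ω = 2π·1.35 = 8.482 rad/s, so T = P/ω = 6.17×745.7 / 8.482 = 542.4 N·m.
For a solid shaft τ_max = 16T/(πd³), so d = (16T/(π τ_allow))^(1/3) = (16·542.4/(π·7.64×10^7))^(1/3) = 0.03307 m.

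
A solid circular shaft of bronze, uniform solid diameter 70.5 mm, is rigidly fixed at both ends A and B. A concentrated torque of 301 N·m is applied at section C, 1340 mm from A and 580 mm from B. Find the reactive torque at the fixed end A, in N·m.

With uniform GJ and both ends fixed, compatibility θ_AC = θ_CB gives T_A·a = T_B·b, together with T_A + T_B = T₀.
T_A = T₀·b/(a+b) = 301.0·580/1920 = 90.93 N·m; T_B = 210.1 N·m.

90.9 N·m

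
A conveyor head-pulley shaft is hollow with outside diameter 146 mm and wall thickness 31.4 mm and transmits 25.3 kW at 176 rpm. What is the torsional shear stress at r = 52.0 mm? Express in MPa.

ω = 2π·176/60 = 18.43 rad/s, so T = P/ω = 25.3×10³ / 18.43 = 1373 N·m.
J = π(d_o⁴ − d_i⁴)/32 = π(0.146⁴ − 0.0832⁴)/32 = 3.990×10^-5 m⁴.
Shear stress varies linearly with radius: τ = T·r/J = 1373 × 0.0520 / 3.990×10^-5 = 1.789×10^6 Pa.

1.79 MPa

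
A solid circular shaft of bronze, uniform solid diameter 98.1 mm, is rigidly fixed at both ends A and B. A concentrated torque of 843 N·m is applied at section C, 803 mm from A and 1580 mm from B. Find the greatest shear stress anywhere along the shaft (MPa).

3.02 MPa

With uniform GJ and both ends fixed, compatibility θ_AC = θ_CB gives T_A·a = T_B·b, together with T_A + T_B = T₀.
T_A = T₀·b/(a+b) = 843.0·1580/2383 = 558.9 N·m; T_B = 284.1 N·m.
τ in each portion: τ_AC = 3.02×10^6 Pa, τ_CB = 1.53×10^6 Pa; maximum is in AC.
τ_max = T_AC·r/J = 558.9·0.0490/9.09×10^-6 = 3.015×10^6 Pa.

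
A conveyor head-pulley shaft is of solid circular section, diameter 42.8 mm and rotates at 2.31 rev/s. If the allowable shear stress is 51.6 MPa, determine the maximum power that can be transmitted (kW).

11.5 kW

J = πd⁴/32 = π(0.0428)⁴/32 = 3.294×10^-7 m⁴.
T_max = τ_allow·J/r = 5.16×10^7 × 3.294×10^-7 / 0.0214 = 794.3 N·m.
ω = 2π·2.31 = 14.51 rad/s, so P_max = T_max·ω = 1.153×10^4 W.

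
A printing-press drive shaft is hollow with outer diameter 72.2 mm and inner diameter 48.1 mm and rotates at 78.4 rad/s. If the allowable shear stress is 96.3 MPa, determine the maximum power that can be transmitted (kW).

J = π(d_o⁴ − d_i⁴)/32 = π(0.0722⁴ − 0.0481⁴)/32 = 2.142×10^-6 m⁴.
T_max = τ_allow·J/r = 9.63×10^7 × 2.142×10^-6 / 0.0361 = 5715 N·m.
ω = 78.4 rad/s, so P_max = T_max·ω = 4.480×10^5 W.

448 kW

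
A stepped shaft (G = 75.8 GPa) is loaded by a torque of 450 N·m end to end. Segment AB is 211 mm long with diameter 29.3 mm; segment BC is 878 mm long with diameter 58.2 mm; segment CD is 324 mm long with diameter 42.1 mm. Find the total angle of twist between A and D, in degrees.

J_AB = π(0.0293)⁴/32 = 7.24×10^-8 m⁴; J_BC = π(0.0582)⁴/32 = 1.13×10^-6 m⁴; J_CD = π(0.0421)⁴/32 = 3.08×10^-7 m⁴.
θ = (T/G)·Σ L_i/J_i = (450.0/75.8×10⁹)·(0.211/7.24×10^-8 + 0.878/1.13×10^-6 + 0.324/3.08×10^-7) = 0.02818 rad.

1.61°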